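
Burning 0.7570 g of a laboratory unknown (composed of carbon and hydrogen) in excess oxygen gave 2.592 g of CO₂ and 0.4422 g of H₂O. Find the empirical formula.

mol C = 2.592 g CO₂ ÷ 44.009 g/mol = 0.058897 mol
mol H = 2 × 0.4422 g H₂O ÷ 18.015 g/mol = 0.049092 mol
Divide by the smallest (0.049092 mol): C 1.200, H 1.000
Multiplying each by 5 gives whole numbers: C 6.00, H 5.00

C6H5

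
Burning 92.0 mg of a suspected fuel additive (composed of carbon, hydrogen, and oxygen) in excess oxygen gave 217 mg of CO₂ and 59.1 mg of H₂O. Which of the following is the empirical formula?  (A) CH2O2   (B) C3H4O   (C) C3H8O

mol C = 0.217 g CO₂ ÷ 44.009 g/mol = 0.004931 mol
mol H = 2 × 0.0591 g H₂O ÷ 18.015 g/mol = 0.006561 mol
mass O = 0.0920 − (0.05922 + 0.006614) = 0.02616 g → mol O = 0.02616 ÷ 15.999 = 0.001635 mol
Divide by the smallest (0.001635 mol): C 3.015, H 4.012, O 1.000

(B) C3H4O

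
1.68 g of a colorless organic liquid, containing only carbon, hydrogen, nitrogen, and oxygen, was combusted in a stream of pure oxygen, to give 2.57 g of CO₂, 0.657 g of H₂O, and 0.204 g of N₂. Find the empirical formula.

mol C = 2.57 g CO₂ ÷ 44.009 g/mol = 0.05840 mol
mol H = 2 × 0.657 g H₂O ÷ 18.015 g/mol = 0.07294 mol
mol N = 2 × 0.204 g N₂ ÷ 28.014 g/mol = 0.01456 mol
mass O = 1.68 − (0.7014 + 0.07352 + 0.2040) = 0.7011 g → mol O = 0.7011 ÷ 15.999 = 0.04382 mol
Divide by the smallest (0.01456 mol): C 4.010, H 5.008, N 1.000, O 3.009

C4H5NO3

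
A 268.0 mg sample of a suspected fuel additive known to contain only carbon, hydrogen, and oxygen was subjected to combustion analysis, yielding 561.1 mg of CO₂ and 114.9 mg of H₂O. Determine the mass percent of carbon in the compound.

mol C = 0.5611 g CO₂ ÷ 44.009 g/mol = 0.012750 mol
mol H = 2 × 0.1149 g H₂O ÷ 18.015 g/mol = 0.012756 mol
mass O = 0.2680 − (0.15314 + 0.012858) = 0.10201 g → mol O = 0.10201 ÷ 15.999 = 0.0063758 mol
mass % C = 0.15314 g ÷ 0.2680 g × 100%

57.14%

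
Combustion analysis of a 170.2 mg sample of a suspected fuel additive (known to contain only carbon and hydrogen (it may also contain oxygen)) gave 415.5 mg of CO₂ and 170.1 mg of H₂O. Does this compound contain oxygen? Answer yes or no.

yes

mol C = 0.4155 g CO₂ ÷ 44.009 g/mol = 0.0094413 mol
mol H = 2 × 0.1701 g H₂O ÷ 18.015 g/mol = 0.018884 mol
C and H account for only 0.13243 g of the 0.1702 g sample; the remaining 0.037766 g must be oxygen.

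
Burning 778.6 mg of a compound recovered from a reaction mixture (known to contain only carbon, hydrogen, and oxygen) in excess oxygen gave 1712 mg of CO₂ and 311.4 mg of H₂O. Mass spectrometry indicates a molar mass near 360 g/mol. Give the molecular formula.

C18H16O8

mol C = 1.712 g CO₂ ÷ 44.009 g/mol = 0.038901 mol
mol H = 2 × 0.3114 g H₂O ÷ 18.015 g/mol = 0.034571 mol
mass O = 0.7786 − (0.46724 + 0.034848) = 0.27651 g → mol O = 0.27651 ÷ 15.999 = 0.017283 mol
Divide by the smallest (0.017283 mol): C 2.251, H 2.000, O 1.000
Multiplying each by 4 gives whole numbers: C 9.00, H 8.00, O 4.00
Empirical formula: C9H8O4
Empirical-formula mass = 180.16 g/mol; 360 ÷ 180.16 ≈ 2, so the molecular formula is C18H16O8.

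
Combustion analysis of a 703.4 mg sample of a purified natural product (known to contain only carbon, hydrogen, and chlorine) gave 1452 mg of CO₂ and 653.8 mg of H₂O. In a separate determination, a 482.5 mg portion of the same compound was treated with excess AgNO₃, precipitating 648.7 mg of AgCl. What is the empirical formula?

C5H11Cl

mol C = 1.452 g CO₂ ÷ 44.009 g/mol = 0.032993 mol
mol H = 2 × 0.6538 g H₂O ÷ 18.015 g/mol = 0.072584 mol
From the AgCl data: mol Cl per gram of compound = (0.6487 ÷ 143.318) ÷ 0.4825 = 0.0093809 mol/g, so in the 0.7034 g combustion sample mol Cl = 0.0065985 mol
Divide by the smallest (0.0065985 mol): C 5.000, H 11.000, Cl 1.000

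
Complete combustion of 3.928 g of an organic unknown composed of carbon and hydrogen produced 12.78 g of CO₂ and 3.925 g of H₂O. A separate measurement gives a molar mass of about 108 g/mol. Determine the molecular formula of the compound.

mol C = 12.78 g CO₂ ÷ 44.009 g/mol = 0.29040 mol
mol H = 2 × 3.925 g H₂O ÷ 18.015 g/mol = 0.43575 mol
Divide by the smallest (0.29040 mol): C 1.000, H 1.501
Multiplying each by 2 gives whole numbers: C 2.00, H 3.00
Empirical formula: C2H3
Empirical-formula mass = 27.05 g/mol; 108 ÷ 27.05 ≈ 4, so the molecular formula is C8H12.

C8H12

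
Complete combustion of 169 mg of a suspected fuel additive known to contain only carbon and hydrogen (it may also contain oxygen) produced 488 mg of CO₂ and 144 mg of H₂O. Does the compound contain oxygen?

mol C = 0.488 g CO₂ ÷ 44.009 g/mol = 0.01109 mol
mol H = 2 × 0.144 g H₂O ÷ 18.015 g/mol = 0.01599 mol
C and H account for only 0.1493 g of the 0.169 g sample; the remaining 0.01970 g must be oxygen.

yes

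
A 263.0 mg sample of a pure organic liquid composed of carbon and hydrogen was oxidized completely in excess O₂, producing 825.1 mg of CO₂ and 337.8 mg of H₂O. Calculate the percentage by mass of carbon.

85.62%

mol C = 0.8251 g CO₂ ÷ 44.009 g/mol = 0.018748 mol
mol H = 2 × 0.3378 g H₂O ÷ 18.015 g/mol = 0.037502 mol
mass % C = 0.22519 g ÷ 0.2630 g × 100%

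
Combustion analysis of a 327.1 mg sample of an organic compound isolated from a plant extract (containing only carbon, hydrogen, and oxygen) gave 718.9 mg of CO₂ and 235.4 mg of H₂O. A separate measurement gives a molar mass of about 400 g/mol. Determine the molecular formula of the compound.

mol C = 0.7189 g CO₂ ÷ 44.009 g/mol = 0.016335 mol
mol H = 2 × 0.2354 g H₂O ÷ 18.015 g/mol = 0.026134 mol
mass O = 0.3271 − (0.19620 + 0.026343) = 0.10455 g → mol O = 0.10455 ÷ 15.999 = 0.0065350 mol
Divide by the smallest (0.0065350 mol): C 2.500, H 3.999, O 1.000
Multiplying each by 2 gives whole numbers: C 5.00, H 8.00, O 2.00
Empirical formula: C5H8O2
Empirical-formula mass = 100.12 g/mol; 400 ÷ 100.12 ≈ 4, so the molecular formula is C20H32O8.

C20H32O8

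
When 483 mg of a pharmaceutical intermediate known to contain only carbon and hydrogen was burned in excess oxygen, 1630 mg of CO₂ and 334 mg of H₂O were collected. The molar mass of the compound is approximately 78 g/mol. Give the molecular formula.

C6H6

mol C = 1.63 g CO₂ ÷ 44.009 g/mol = 0.03704 mol
mol H = 2 × 0.334 g H₂O ÷ 18.015 g/mol = 0.03708 mol
Divide by the smallest (0.03704 mol): C 1.000, H 1.001
Empirical formula: CH
Empirical-formula mass = 13.02 g/mol; 78 ÷ 13.02 ≈ 6, so the molecular formula is C6H6.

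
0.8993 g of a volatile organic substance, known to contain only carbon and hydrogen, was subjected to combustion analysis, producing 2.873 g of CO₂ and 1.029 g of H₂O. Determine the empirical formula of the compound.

C4H7

mol C = 2.873 g CO₂ ÷ 44.009 g/mol = 0.065282 mol
mol H = 2 × 1.029 g H₂O ÷ 18.015 g/mol = 0.11424 mol
Divide by the smallest (0.065282 mol): C 1.000, H 1.750
Multiplying each by 4 gives whole numbers: C 4.00, H 7.00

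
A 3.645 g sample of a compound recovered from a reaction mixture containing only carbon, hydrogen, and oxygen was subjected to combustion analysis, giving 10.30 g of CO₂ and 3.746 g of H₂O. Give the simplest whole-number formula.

C9H16O

mol C = 10.30 g CO₂ ÷ 44.009 g/mol = 0.23404 mol
mol H = 2 × 3.746 g H₂O ÷ 18.015 g/mol = 0.41588 mol
mass O = 3.645 − (2.8111 + 0.41920) = 0.41471 g → mol O = 0.41471 ÷ 15.999 = 0.025921 mol
Divide by the smallest (0.025921 mol): C 9.029, H 16.044, O 1.000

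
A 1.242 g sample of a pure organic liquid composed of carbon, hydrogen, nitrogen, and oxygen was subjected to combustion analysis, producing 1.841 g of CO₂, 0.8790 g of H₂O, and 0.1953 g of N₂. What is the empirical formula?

mol C = 1.841 g CO₂ ÷ 44.009 g/mol = 0.041832 mol
mol H = 2 × 0.8790 g H₂O ÷ 18.015 g/mol = 0.097585 mol
mol N = 2 × 0.1953 g N₂ ÷ 28.014 g/mol = 0.013943 mol
mass O = 1.242 − (0.50245 + 0.098366 + 0.19530) = 0.44589 g → mol O = 0.44589 ÷ 15.999 = 0.027870 mol
Divide by the smallest (0.013943 mol): C 3.000, H 6.999, N 1.000, O 1.999

C3H7NO2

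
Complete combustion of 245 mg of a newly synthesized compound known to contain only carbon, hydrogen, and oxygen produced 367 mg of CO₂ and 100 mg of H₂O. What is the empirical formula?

C3H4O3

mol C = 0.367 g CO₂ ÷ 44.009 g/mol = 0.008339 mol
mol H = 2 × 0.100 g H₂O ÷ 18.015 g/mol = 0.01110 mol
mass O = 0.245 − (0.1002 + 0.01119) = 0.1336 g → mol O = 0.1336 ÷ 15.999 = 0.008353 mol
Divide by the smallest (0.008339 mol): C 1.000, H 1.331, O 1.002
Multiplying each by 3 gives whole numbers: C 3.00, H 3.99, O 3.01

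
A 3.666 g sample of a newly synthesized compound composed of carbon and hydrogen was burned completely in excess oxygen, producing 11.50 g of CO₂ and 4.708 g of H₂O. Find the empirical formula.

mol C = 11.50 g CO₂ ÷ 44.009 g/mol = 0.26131 mol
mol H = 2 × 4.708 g H₂O ÷ 18.015 g/mol = 0.52268 mol
Divide by the smallest (0.26131 mol): C 1.000, H 2.000

CH2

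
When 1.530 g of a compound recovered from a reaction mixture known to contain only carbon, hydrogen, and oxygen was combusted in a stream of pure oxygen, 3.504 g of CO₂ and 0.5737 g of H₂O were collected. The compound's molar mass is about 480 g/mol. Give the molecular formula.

mol C = 3.504 g CO₂ ÷ 44.009 g/mol = 0.079620 mol
mol H = 2 × 0.5737 g H₂O ÷ 18.015 g/mol = 0.063691 mol
mass O = 1.530 − (0.95632 + 0.064201) = 0.50948 g → mol O = 0.50948 ÷ 15.999 = 0.031845 mol
Divide by the smallest (0.031845 mol): C 2.500, H 2.000, O 1.000
Multiplying each by 2 gives whole numbers: C 5.00, H 4.00, O 2.00
Empirical formula: C5H4O2
Empirical-formula mass = 96.08 g/mol; 480 ÷ 96.08 ≈ 5, so the molecular formula is C25H20O10.

C25H20O10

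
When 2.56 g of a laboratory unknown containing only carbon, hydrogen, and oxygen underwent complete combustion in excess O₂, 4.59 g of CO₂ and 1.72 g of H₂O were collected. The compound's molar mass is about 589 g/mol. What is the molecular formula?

C24H44O16

mol C = 4.59 g CO₂ ÷ 44.009 g/mol = 0.1043 mol
mol H = 2 × 1.72 g H₂O ÷ 18.015 g/mol = 0.1910 mol
mass O = 2.56 − (1.253 + 0.1925) = 1.115 g → mol O = 1.115 ÷ 15.999 = 0.06968 mol
Divide by the smallest (0.06968 mol): C 1.497, H 2.740, O 1.000
Multiplying each by 4 gives whole numbers: C 5.99, H 10.96, O 4.00
Empirical formula: C6H11O4
Empirical-formula mass = 147.15 g/mol; 589 ÷ 147.15 ≈ 4, so the molecular formula is C24H44O16.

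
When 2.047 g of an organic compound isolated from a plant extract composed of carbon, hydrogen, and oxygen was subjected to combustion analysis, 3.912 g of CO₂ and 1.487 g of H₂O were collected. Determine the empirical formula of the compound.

C7H13O4

mol C = 3.912 g CO₂ ÷ 44.009 g/mol = 0.088891 mol
mol H = 2 × 1.487 g H₂O ÷ 18.015 g/mol = 0.16508 mol
mass O = 2.047 − (1.0677 + 0.16641) = 0.81293 g → mol O = 0.81293 ÷ 15.999 = 0.050811 mol
Divide by the smallest (0.050811 mol): C 1.749, H 3.249, O 1.000
Multiplying each by 4 gives whole numbers: C 7.00, H 13.00, O 4.00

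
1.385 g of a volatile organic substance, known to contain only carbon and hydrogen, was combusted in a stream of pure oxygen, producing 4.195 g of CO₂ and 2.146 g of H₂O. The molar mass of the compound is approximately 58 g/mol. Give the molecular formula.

mol C = 4.195 g CO₂ ÷ 44.009 g/mol = 0.095321 mol
mol H = 2 × 2.146 g H₂O ÷ 18.015 g/mol = 0.23825 mol
Divide by the smallest (0.095321 mol): C 1.000, H 2.499
Multiplying each by 2 gives whole numbers: C 2.00, H 5.00
Empirical formula: C2H5
Empirical-formula mass = 29.06 g/mol; 58 ÷ 29.06 ≈ 2, so the molecular formula is C4H10.

C4H10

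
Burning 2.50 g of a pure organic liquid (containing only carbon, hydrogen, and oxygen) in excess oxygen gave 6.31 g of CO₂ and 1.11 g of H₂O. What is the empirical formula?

mol C = 6.31 g CO₂ ÷ 44.009 g/mol = 0.1434 mol
mol H = 2 × 1.11 g H₂O ÷ 18.015 g/mol = 0.1232 mol
mass O = 2.50 − (1.722 + 0.1242) = 0.6536 g → mol O = 0.6536 ÷ 15.999 = 0.04086 mol
Divide by the smallest (0.04086 mol): C 3.509, H 3.016, O 1.000
Multiplying each by 2 gives whole numbers: C 7.02, H 6.03, O 2.00

C7H6O2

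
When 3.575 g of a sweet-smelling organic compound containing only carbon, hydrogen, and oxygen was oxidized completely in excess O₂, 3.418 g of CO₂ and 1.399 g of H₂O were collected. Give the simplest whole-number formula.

mol C = 3.418 g CO₂ ÷ 44.009 g/mol = 0.077666 mol
mol H = 2 × 1.399 g H₂O ÷ 18.015 g/mol = 0.15532 mol
mass O = 3.575 − (0.93285 + 0.15656) = 2.4856 g → mol O = 2.4856 ÷ 15.999 = 0.15536 mol
Divide by the smallest (0.077666 mol): C 1.000, H 2.000, O 2.000

CH2O2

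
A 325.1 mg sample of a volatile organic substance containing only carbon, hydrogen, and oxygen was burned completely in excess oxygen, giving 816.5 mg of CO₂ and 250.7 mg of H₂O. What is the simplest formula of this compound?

C4H6O

mol C = 0.8165 g CO₂ ÷ 44.009 g/mol = 0.018553 mol
mol H = 2 × 0.2507 g H₂O ÷ 18.015 g/mol = 0.027832 mol
mass O = 0.3251 − (0.22284 + 0.028055) = 0.074205 g → mol O = 0.074205 ÷ 15.999 = 0.0046381 mol
Divide by the smallest (0.0046381 mol): C 4.000, H 6.001, O 1.000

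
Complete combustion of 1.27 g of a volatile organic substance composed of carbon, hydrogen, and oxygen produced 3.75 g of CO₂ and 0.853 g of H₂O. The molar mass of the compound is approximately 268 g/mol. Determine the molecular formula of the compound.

C18H20O2

mol C = 3.75 g CO₂ ÷ 44.009 g/mol = 0.08521 mol
mol H = 2 × 0.853 g H₂O ÷ 18.015 g/mol = 0.09470 mol
mass O = 1.27 − (1.023 + 0.09546) = 0.1511 g → mol O = 0.1511 ÷ 15.999 = 0.009444 mol
Divide by the smallest (0.009444 mol): C 9.023, H 10.028, O 1.000
Empirical formula: C9H10O
Empirical-formula mass = 134.18 g/mol; 268 ÷ 134.18 ≈ 2, so the molecular formula is C18H20O2.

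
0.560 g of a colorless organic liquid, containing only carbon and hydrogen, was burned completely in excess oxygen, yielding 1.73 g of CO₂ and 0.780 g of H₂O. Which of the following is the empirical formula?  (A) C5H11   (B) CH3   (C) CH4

mol C = 1.73 g CO₂ ÷ 44.009 g/mol = 0.03931 mol
mol H = 2 × 0.780 g H₂O ÷ 18.015 g/mol = 0.08659 mol
Divide by the smallest (0.03931 mol): C 1.000, H 2.203
Multiplying each by 5 gives whole numbers: C 5.00, H 11.01

(A) C5H11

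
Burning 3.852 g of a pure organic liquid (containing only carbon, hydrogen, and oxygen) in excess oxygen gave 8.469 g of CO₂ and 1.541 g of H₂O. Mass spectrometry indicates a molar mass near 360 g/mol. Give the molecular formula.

mol C = 8.469 g CO₂ ÷ 44.009 g/mol = 0.19244 mol
mol H = 2 × 1.541 g H₂O ÷ 18.015 g/mol = 0.17108 mol
mass O = 3.852 − (2.3114 + 0.17245) = 1.3682 g → mol O = 1.3682 ÷ 15.999 = 0.085517 mol
Divide by the smallest (0.085517 mol): C 2.250, H 2.001, O 1.000
Multiplying each by 4 gives whole numbers: C 9.00, H 8.00, O 4.00
Empirical formula: C9H8O4
Empirical-formula mass = 180.16 g/mol; 360 ÷ 180.16 ≈ 2, so the molecular formula is C18H16O8.

C18H16O8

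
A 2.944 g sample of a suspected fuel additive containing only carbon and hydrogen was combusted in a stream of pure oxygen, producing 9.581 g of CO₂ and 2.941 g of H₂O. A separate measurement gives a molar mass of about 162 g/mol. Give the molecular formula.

C12H18

mol C = 9.581 g CO₂ ÷ 44.009 g/mol = 0.21771 mol
mol H = 2 × 2.941 g H₂O ÷ 18.015 g/mol = 0.32651 mol
Divide by the smallest (0.21771 mol): C 1.000, H 1.500
Multiplying each by 2 gives whole numbers: C 2.00, H 3.00
Empirical formula: C2H3
Empirical-formula mass = 27.05 g/mol; 162 ÷ 27.05 ≈ 6, so the molecular formula is C12H18.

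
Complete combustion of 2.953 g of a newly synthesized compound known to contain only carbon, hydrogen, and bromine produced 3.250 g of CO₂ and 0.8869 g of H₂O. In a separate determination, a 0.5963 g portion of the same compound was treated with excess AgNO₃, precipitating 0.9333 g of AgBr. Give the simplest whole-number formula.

C3H4Br

mol C = 3.250 g CO₂ ÷ 44.009 g/mol = 0.073849 mol
mol H = 2 × 0.8869 g H₂O ÷ 18.015 g/mol = 0.098462 mol
From the AgBr data: mol Br per gram of compound = (0.9333 ÷ 187.772) ÷ 0.5963 = 0.0083354 mol/g, so in the 2.953 g combustion sample mol Br = 0.024614 mol
Divide by the smallest (0.024614 mol): C 3.000, H 4.000, Br 1.000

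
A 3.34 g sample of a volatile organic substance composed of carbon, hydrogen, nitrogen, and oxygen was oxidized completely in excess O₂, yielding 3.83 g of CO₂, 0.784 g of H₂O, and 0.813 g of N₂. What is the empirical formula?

C3H3N2O3

mol C = 3.83 g CO₂ ÷ 44.009 g/mol = 0.08703 mol
mol H = 2 × 0.784 g H₂O ÷ 18.015 g/mol = 0.08704 mol
mol N = 2 × 0.813 g N₂ ÷ 28.014 g/mol = 0.05804 mol
mass O = 3.34 − (1.045 + 0.08773 + 0.8130) = 1.394 g → mol O = 1.394 ÷ 15.999 = 0.08713 mol
Divide by the smallest (0.05804 mol): C 1.499, H 1.500, N 1.000, O 1.501
Multiplying each by 2 gives whole numbers: C 3.00, H 3.00, N 2.00, O 3.00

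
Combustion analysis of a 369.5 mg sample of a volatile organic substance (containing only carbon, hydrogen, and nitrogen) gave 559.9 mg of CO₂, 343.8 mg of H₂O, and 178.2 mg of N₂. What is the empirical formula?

CH3N

mol C = 0.5599 g CO₂ ÷ 44.009 g/mol = 0.012722 mol
mol H = 2 × 0.3438 g H₂O ÷ 18.015 g/mol = 0.038168 mol
mol N = 2 × 0.1782 g N₂ ÷ 28.014 g/mol = 0.012722 mol
Divide by the smallest (0.012722 mol): C 1.000, H 3.000, N 1.000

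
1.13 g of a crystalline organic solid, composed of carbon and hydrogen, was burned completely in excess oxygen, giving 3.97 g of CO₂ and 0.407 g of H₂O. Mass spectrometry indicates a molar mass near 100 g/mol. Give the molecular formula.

mol C = 3.97 g CO₂ ÷ 44.009 g/mol = 0.09021 mol
mol H = 2 × 0.407 g H₂O ÷ 18.015 g/mol = 0.04518 mol
Divide by the smallest (0.04518 mol): C 1.996, H 1.000
Empirical formula: C2H
Empirical-formula mass = 25.03 g/mol; 100 ÷ 25.03 ≈ 4, so the molecular formula is C8H4.

C8H4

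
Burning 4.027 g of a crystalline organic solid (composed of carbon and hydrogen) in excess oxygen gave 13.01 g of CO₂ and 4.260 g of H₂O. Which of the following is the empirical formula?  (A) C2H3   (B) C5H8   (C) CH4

mol C = 13.01 g CO₂ ÷ 44.009 g/mol = 0.29562 mol
mol H = 2 × 4.260 g H₂O ÷ 18.015 g/mol = 0.47294 mol
Divide by the smallest (0.29562 mol): C 1.000, H 1.600
Multiplying each by 5 gives whole numbers: C 5.00, H 8.00

(B) C5H8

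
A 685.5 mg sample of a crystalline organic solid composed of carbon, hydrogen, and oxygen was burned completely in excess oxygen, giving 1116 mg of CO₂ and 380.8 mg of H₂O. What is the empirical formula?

mol C = 1.116 g CO₂ ÷ 44.009 g/mol = 0.025358 mol
mol H = 2 × 0.3808 g H₂O ÷ 18.015 g/mol = 0.042276 mol
mass O = 0.6855 − (0.30458 + 0.042614) = 0.33831 g → mol O = 0.33831 ÷ 15.999 = 0.021145 mol
Divide by the smallest (0.021145 mol): C 1.199, H 1.999, O 1.000
Multiplying each by 5 gives whole numbers: C 6.00, H 10.00, O 5.00

C6H10O5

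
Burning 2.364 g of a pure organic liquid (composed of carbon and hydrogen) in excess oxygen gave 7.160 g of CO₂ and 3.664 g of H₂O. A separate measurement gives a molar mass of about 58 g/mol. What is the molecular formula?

mol C = 7.160 g CO₂ ÷ 44.009 g/mol = 0.16269 mol
mol H = 2 × 3.664 g H₂O ÷ 18.015 g/mol = 0.40677 mol
Divide by the smallest (0.16269 mol): C 1.000, H 2.500
Multiplying each by 2 gives whole numbers: C 2.00, H 5.00
Empirical formula: C2H5
Empirical-formula mass = 29.06 g/mol; 58 ÷ 29.06 ≈ 2, so the molecular formula is C4H10.

C4H10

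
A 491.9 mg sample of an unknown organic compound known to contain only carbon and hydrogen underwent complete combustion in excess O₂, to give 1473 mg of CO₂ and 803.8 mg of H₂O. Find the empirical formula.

mol C = 1.473 g CO₂ ÷ 44.009 g/mol = 0.033470 mol
mol H = 2 × 0.8038 g H₂O ÷ 18.015 g/mol = 0.089237 mol
Divide by the smallest (0.033470 mol): C 1.000, H 2.666
Multiplying each by 3 gives whole numbers: C 3.00, H 8.00

C3H8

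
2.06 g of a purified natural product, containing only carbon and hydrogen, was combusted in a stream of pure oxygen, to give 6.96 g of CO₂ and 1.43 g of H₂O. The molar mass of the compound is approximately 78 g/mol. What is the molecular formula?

C6H6

mol C = 6.96 g CO₂ ÷ 44.009 g/mol = 0.1581 mol
mol H = 2 × 1.43 g H₂O ÷ 18.015 g/mol = 0.1588 mol
Divide by the smallest (0.1581 mol): C 1.000, H 1.004
Empirical formula: CH
Empirical-formula mass = 13.02 g/mol; 78 ÷ 13.02 ≈ 6, so the molecular formula is C6H6.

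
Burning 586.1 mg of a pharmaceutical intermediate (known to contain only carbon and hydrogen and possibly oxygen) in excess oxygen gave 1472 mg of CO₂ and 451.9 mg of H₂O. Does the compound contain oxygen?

mol C = 1.472 g CO₂ ÷ 44.009 g/mol = 0.033448 mol
mol H = 2 × 0.4519 g H₂O ÷ 18.015 g/mol = 0.050169 mol
C and H account for only 0.45231 g of the 0.5861 g sample; the remaining 0.13379 g must be oxygen.

yes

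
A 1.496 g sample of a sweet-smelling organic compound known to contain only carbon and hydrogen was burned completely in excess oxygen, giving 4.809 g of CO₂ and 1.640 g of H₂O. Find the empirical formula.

mol C = 4.809 g CO₂ ÷ 44.009 g/mol = 0.10927 mol
mol H = 2 × 1.640 g H₂O ÷ 18.015 g/mol = 0.18207 mol
Divide by the smallest (0.10927 mol): C 1.000, H 1.666
Multiplying each by 3 gives whole numbers: C 3.00, H 5.00

C3H5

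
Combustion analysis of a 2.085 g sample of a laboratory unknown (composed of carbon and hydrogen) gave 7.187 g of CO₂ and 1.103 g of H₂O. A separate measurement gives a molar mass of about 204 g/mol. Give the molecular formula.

C16H12

mol C = 7.187 g CO₂ ÷ 44.009 g/mol = 0.16331 mol
mol H = 2 × 1.103 g H₂O ÷ 18.015 g/mol = 0.12245 mol
Divide by the smallest (0.12245 mol): C 1.334, H 1.000
Multiplying each by 3 gives whole numbers: C 4.00, H 3.00
Empirical formula: C4H3
Empirical-formula mass = 51.07 g/mol; 204 ÷ 51.07 ≈ 4, so the molecular formula is C16H12.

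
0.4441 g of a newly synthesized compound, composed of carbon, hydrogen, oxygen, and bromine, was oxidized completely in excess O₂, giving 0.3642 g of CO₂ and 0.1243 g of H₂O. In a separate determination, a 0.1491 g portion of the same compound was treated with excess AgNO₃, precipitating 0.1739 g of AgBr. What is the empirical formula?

mol C = 0.3642 g CO₂ ÷ 44.009 g/mol = 0.0082756 mol
mol H = 2 × 0.1243 g H₂O ÷ 18.015 g/mol = 0.013800 mol
From the AgBr data: mol Br per gram of compound = (0.1739 ÷ 187.772) ÷ 0.1491 = 0.0062114 mol/g, so in the 0.4441 g combustion sample mol Br = 0.0027585 mol
mass O = 0.4441 − (0.099398 + 0.013910 + 0.22041) = 0.11038 g → mol O = 0.11038 ÷ 15.999 = 0.0068990 mol
Divide by the smallest (0.0027585 mol): C 3.000, H 5.003, Br 1.000, O 2.501
Multiplying each by 2 gives whole numbers: C 6.00, H 10.01, Br 2.00, O 5.00

C6H10Br2O5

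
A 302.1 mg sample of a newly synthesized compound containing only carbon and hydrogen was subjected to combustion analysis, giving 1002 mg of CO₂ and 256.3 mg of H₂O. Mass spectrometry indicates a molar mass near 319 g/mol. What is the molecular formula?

mol C = 1.002 g CO₂ ÷ 44.009 g/mol = 0.022768 mol
mol H = 2 × 0.2563 g H₂O ÷ 18.015 g/mol = 0.028454 mol
Divide by the smallest (0.022768 mol): C 1.000, H 1.250
Multiplying each by 4 gives whole numbers: C 4.00, H 5.00
Empirical formula: C4H5
Empirical-formula mass = 53.08 g/mol; 319 ÷ 53.08 ≈ 6, so the molecular formula is C24H30.

C24H30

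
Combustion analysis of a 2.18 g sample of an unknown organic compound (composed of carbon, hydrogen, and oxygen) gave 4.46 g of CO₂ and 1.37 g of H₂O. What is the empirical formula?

C2H3O

mol C = 4.46 g CO₂ ÷ 44.009 g/mol = 0.1013 mol
mol H = 2 × 1.37 g H₂O ÷ 18.015 g/mol = 0.1521 mol
mass O = 2.18 − (1.217 + 0.1533) = 0.8095 g → mol O = 0.8095 ÷ 15.999 = 0.05059 mol
Divide by the smallest (0.05059 mol): C 2.003, H 3.006, O 1.000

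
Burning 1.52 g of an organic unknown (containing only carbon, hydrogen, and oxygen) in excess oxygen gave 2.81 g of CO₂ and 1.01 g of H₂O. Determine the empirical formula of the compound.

mol C = 2.81 g CO₂ ÷ 44.009 g/mol = 0.06385 mol
mol H = 2 × 1.01 g H₂O ÷ 18.015 g/mol = 0.1121 mol
mass O = 1.52 − (0.7669 + 0.1130) = 0.6401 g → mol O = 0.6401 ÷ 15.999 = 0.04001 mol
Divide by the smallest (0.04001 mol): C 1.596, H 2.803, O 1.000
Multiplying each by 5 gives whole numbers: C 7.98, H 14.01, O 5.00

C8H14O5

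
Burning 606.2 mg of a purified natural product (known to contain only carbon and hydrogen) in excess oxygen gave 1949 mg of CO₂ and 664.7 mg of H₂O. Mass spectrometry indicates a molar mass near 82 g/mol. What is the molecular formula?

C6H10

mol C = 1.949 g CO₂ ÷ 44.009 g/mol = 0.044286 mol
mol H = 2 × 0.6647 g H₂O ÷ 18.015 g/mol = 0.073794 mol
Divide by the smallest (0.044286 mol): C 1.000, H 1.666
Multiplying each by 3 gives whole numbers: C 3.00, H 5.00
Empirical formula: C3H5
Empirical-formula mass = 41.07 g/mol; 82 ÷ 41.07 ≈ 2, so the molecular formula is C6H10.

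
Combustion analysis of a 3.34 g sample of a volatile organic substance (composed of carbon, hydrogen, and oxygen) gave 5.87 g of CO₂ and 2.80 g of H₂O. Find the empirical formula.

C3H7O2

mol C = 5.87 g CO₂ ÷ 44.009 g/mol = 0.1334 mol
mol H = 2 × 2.80 g H₂O ÷ 18.015 g/mol = 0.3109 mol
mass O = 3.34 − (1.602 + 0.3133) = 1.425 g → mol O = 1.425 ÷ 15.999 = 0.08904 mol
Divide by the smallest (0.08904 mol): C 1.498, H 3.491, O 1.000
Multiplying each by 2 gives whole numbers: C 3.00, H 6.98, O 2.00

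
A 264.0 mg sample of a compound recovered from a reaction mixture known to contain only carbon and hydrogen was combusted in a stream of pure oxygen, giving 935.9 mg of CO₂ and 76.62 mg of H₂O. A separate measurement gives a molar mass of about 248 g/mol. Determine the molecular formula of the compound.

C20H8

mol C = 0.9359 g CO₂ ÷ 44.009 g/mol = 0.021266 mol
mol H = 2 × 0.07662 g H₂O ÷ 18.015 g/mol = 0.0085062 mol
Divide by the smallest (0.0085062 mol): C 2.500, H 1.000
Multiplying each by 2 gives whole numbers: C 5.00, H 2.00
Empirical formula: C5H2
Empirical-formula mass = 62.07 g/mol; 248 ÷ 62.07 ≈ 4, so the molecular formula is C20H8.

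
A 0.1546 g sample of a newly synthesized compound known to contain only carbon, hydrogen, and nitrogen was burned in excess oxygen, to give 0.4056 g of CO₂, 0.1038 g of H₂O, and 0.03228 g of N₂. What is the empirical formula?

C4H5N

mol C = 0.4056 g CO₂ ÷ 44.009 g/mol = 0.0092163 mol
mol H = 2 × 0.1038 g H₂O ÷ 18.015 g/mol = 0.011524 mol
mol N = 2 × 0.03228 g N₂ ÷ 28.014 g/mol = 0.0023046 mol
Divide by the smallest (0.0023046 mol): C 3.999, H 5.000, N 1.000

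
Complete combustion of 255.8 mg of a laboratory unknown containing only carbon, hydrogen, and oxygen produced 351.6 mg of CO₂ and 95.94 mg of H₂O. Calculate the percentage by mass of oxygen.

58.29%

mol C = 0.3516 g CO₂ ÷ 44.009 g/mol = 0.0079893 mol
mol H = 2 × 0.09594 g H₂O ÷ 18.015 g/mol = 0.010651 mol
mass O = 0.2558 − (0.095959 + 0.010736) = 0.14910 g → mol O = 0.14910 ÷ 15.999 = 0.0093196 mol
mass % O = 0.14910 g ÷ 0.2558 g × 100%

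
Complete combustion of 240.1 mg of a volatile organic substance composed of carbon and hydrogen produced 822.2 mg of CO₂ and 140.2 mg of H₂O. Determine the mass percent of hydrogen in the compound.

mol C = 0.8222 g CO₂ ÷ 44.009 g/mol = 0.018683 mol
mol H = 2 × 0.1402 g H₂O ÷ 18.015 g/mol = 0.015565 mol
mass % H = 0.015689 g ÷ 0.2401 g × 100%

6.53%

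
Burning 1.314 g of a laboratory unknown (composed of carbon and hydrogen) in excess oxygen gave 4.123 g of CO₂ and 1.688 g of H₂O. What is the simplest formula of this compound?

CH2

mol C = 4.123 g CO₂ ÷ 44.009 g/mol = 0.093685 mol
mol H = 2 × 1.688 g H₂O ÷ 18.015 g/mol = 0.18740 mol
Divide by the smallest (0.093685 mol): C 1.000, H 2.000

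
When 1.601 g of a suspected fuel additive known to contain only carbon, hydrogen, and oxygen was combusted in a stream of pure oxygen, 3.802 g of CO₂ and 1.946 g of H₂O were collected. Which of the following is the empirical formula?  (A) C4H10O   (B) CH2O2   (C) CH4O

mol C = 3.802 g CO₂ ÷ 44.009 g/mol = 0.086391 mol
mol H = 2 × 1.946 g H₂O ÷ 18.015 g/mol = 0.21604 mol
mass O = 1.601 − (1.0376 + 0.21777) = 0.34558 g → mol O = 0.34558 ÷ 15.999 = 0.021600 mol
Divide by the smallest (0.021600 mol): C 4.000, H 10.002, O 1.000

(A) C4H10O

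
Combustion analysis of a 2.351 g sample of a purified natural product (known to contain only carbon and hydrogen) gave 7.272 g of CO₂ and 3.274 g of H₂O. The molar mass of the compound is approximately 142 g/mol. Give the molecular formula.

C10H22

mol C = 7.272 g CO₂ ÷ 44.009 g/mol = 0.16524 mol
mol H = 2 × 3.274 g H₂O ÷ 18.015 g/mol = 0.36347 mol
Divide by the smallest (0.16524 mol): C 1.000, H 2.200
Multiplying each by 5 gives whole numbers: C 5.00, H 11.00
Empirical formula: C5H11
Empirical-formula mass = 71.14 g/mol; 142 ÷ 71.14 ≈ 2, so the molecular formula is C10H22.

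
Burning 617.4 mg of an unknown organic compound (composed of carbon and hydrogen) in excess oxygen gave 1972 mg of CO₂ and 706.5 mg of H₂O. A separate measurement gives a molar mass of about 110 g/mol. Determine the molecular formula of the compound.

C8H14

mol C = 1.972 g CO₂ ÷ 44.009 g/mol = 0.044809 mol
mol H = 2 × 0.7065 g H₂O ÷ 18.015 g/mol = 0.078435 mol
Divide by the smallest (0.044809 mol): C 1.000, H 1.750
Multiplying each by 4 gives whole numbers: C 4.00, H 7.00
Empirical formula: C4H7
Empirical-formula mass = 55.10 g/mol; 110 ÷ 55.10 ≈ 2, so the molecular formula is C8H14.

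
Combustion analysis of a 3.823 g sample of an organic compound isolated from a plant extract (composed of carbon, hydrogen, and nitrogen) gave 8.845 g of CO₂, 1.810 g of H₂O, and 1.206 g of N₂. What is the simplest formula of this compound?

C7H7N3

mol C = 8.845 g CO₂ ÷ 44.009 g/mol = 0.20098 mol
mol H = 2 × 1.810 g H₂O ÷ 18.015 g/mol = 0.20094 mol
mol N = 2 × 1.206 g N₂ ÷ 28.014 g/mol = 0.086100 mol
Divide by the smallest (0.086100 mol): C 2.334, H 2.334, N 1.000
Multiplying each by 3 gives whole numbers: C 7.00, H 7.00, N 3.00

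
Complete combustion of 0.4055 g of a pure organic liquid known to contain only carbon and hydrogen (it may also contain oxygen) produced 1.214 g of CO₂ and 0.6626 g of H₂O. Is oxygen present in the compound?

no

mol C = 1.214 g CO₂ ÷ 44.009 g/mol = 0.027585 mol
mol H = 2 × 0.6626 g H₂O ÷ 18.015 g/mol = 0.073561 mol
C and H together account for 0.40548 g — essentially the entire 0.4055 g sample — so the compound contains no oxygen.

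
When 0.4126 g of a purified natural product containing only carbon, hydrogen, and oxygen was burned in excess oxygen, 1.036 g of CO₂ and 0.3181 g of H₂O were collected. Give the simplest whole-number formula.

C4H6O

mol C = 1.036 g CO₂ ÷ 44.009 g/mol = 0.023541 mol
mol H = 2 × 0.3181 g H₂O ÷ 18.015 g/mol = 0.035315 mol
mass O = 0.4126 − (0.28275 + 0.035598) = 0.094256 g → mol O = 0.094256 ÷ 15.999 = 0.0058914 mol
Divide by the smallest (0.0058914 mol): C 3.996, H 5.994, O 1.000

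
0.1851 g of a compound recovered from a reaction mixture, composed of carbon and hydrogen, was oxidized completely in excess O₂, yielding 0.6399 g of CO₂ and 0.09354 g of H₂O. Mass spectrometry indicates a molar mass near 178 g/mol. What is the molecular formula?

C14H10

mol C = 0.6399 g CO₂ ÷ 44.009 g/mol = 0.014540 mol
mol H = 2 × 0.09354 g H₂O ÷ 18.015 g/mol = 0.010385 mol
Divide by the smallest (0.010385 mol): C 1.400, H 1.000
Multiplying each by 5 gives whole numbers: C 7.00, H 5.00
Empirical formula: C7H5
Empirical-formula mass = 89.12 g/mol; 178 ÷ 89.12 ≈ 2, so the molecular formula is C14H10.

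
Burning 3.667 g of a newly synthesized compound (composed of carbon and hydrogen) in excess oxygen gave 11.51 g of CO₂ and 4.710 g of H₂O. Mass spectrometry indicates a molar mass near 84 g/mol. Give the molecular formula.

C6H12

mol C = 11.51 g CO₂ ÷ 44.009 g/mol = 0.26154 mol
mol H = 2 × 4.710 g H₂O ÷ 18.015 g/mol = 0.52290 mol
Divide by the smallest (0.26154 mol): C 1.000, H 1.999
Empirical formula: CH2
Empirical-formula mass = 14.03 g/mol; 84 ÷ 14.03 ≈ 6, so the molecular formula is C6H12.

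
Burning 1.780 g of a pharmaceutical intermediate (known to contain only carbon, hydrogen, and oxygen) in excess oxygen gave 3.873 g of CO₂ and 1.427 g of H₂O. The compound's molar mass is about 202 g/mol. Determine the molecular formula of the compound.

C10H18O4

mol C = 3.873 g CO₂ ÷ 44.009 g/mol = 0.088005 mol
mol H = 2 × 1.427 g H₂O ÷ 18.015 g/mol = 0.15842 mol
mass O = 1.780 − (1.0570 + 0.15969) = 0.56328 g → mol O = 0.56328 ÷ 15.999 = 0.035207 mol
Divide by the smallest (0.035207 mol): C 2.500, H 4.500, O 1.000
Multiplying each by 2 gives whole numbers: C 5.00, H 9.00, O 2.00
Empirical formula: C5H9O2
Empirical-formula mass = 101.12 g/mol; 202 ÷ 101.12 ≈ 2, so the molecular formula is C10H18O4.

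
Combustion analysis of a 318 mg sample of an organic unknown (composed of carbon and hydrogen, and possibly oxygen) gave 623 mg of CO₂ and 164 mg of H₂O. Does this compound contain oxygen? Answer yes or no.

mol C = 0.623 g CO₂ ÷ 44.009 g/mol = 0.01416 mol
mol H = 2 × 0.164 g H₂O ÷ 18.015 g/mol = 0.01821 mol
C and H account for only 0.1884 g of the 0.318 g sample; the remaining 0.1296 g must be oxygen.

yes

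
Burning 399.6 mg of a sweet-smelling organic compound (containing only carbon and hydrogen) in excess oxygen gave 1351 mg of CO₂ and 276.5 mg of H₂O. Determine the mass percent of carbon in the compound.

mol C = 1.351 g CO₂ ÷ 44.009 g/mol = 0.030698 mol
mol H = 2 × 0.2765 g H₂O ÷ 18.015 g/mol = 0.030697 mol
mass % C = 0.36872 g ÷ 0.3996 g × 100%

92.27%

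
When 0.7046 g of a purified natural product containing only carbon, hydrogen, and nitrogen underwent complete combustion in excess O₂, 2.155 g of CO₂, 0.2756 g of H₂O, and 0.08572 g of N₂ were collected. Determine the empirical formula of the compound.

C8H5N

mol C = 2.155 g CO₂ ÷ 44.009 g/mol = 0.048967 mol
mol H = 2 × 0.2756 g H₂O ÷ 18.015 g/mol = 0.030597 mol
mol N = 2 × 0.08572 g N₂ ÷ 28.014 g/mol = 0.0061198 mol
Divide by the smallest (0.0061198 mol): C 8.001, H 5.000, N 1.000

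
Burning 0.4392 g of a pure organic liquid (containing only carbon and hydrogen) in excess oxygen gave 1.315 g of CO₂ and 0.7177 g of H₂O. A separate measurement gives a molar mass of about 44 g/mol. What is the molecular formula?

mol C = 1.315 g CO₂ ÷ 44.009 g/mol = 0.029880 mol
mol H = 2 × 0.7177 g H₂O ÷ 18.015 g/mol = 0.079678 mol
Divide by the smallest (0.029880 mol): C 1.000, H 2.667
Multiplying each by 3 gives whole numbers: C 3.00, H 8.00
Empirical formula: C3H8
Empirical-formula mass = 44.10 g/mol; 44 ÷ 44.10 ≈ 1, so the molecular formula is C3H8.

C3H8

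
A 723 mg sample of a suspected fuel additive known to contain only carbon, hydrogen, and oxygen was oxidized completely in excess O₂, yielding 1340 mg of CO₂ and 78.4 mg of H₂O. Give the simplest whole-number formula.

C7H2O5

mol C = 1.34 g CO₂ ÷ 44.009 g/mol = 0.03045 mol
mol H = 2 × 0.0784 g H₂O ÷ 18.015 g/mol = 0.008704 mol
mass O = 0.723 − (0.3657 + 0.008773) = 0.3485 g → mol O = 0.3485 ÷ 15.999 = 0.02178 mol
Divide by the smallest (0.008704 mol): C 3.498, H 1.000, O 2.503
Multiplying each by 2 gives whole numbers: C 7.00, H 2.00, O 5.01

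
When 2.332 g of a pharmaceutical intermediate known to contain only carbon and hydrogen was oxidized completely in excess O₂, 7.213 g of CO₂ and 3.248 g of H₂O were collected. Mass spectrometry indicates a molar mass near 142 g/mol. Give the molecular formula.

C10H22

mol C = 7.213 g CO₂ ÷ 44.009 g/mol = 0.16390 mol
mol H = 2 × 3.248 g H₂O ÷ 18.015 g/mol = 0.36059 mol
Divide by the smallest (0.16390 mol): C 1.000, H 2.200
Multiplying each by 5 gives whole numbers: C 5.00, H 11.00
Empirical formula: C5H11
Empirical-formula mass = 71.14 g/mol; 142 ÷ 71.14 ≈ 2, so the molecular formula is C10H22.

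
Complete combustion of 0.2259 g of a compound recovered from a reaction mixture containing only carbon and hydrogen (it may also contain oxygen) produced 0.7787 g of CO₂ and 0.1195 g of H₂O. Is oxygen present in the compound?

mol C = 0.7787 g CO₂ ÷ 44.009 g/mol = 0.017694 mol
mol H = 2 × 0.1195 g H₂O ÷ 18.015 g/mol = 0.013267 mol
C and H together account for 0.22590 g — essentially the entire 0.2259 g sample — so the compound contains no oxygen.

no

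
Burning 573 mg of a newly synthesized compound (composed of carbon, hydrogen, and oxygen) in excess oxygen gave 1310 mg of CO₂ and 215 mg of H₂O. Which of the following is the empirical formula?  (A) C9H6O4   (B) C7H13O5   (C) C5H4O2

(C) C5H4O2

mol C = 1.31 g CO₂ ÷ 44.009 g/mol = 0.02977 mol
mol H = 2 × 0.215 g H₂O ÷ 18.015 g/mol = 0.02387 mol
mass O = 0.573 − (0.3575 + 0.02406) = 0.1914 g → mol O = 0.1914 ÷ 15.999 = 0.01196 mol
Divide by the smallest (0.01196 mol): C 2.488, H 1.995, O 1.000
Multiplying each by 2 gives whole numbers: C 4.98, H 3.99, O 2.00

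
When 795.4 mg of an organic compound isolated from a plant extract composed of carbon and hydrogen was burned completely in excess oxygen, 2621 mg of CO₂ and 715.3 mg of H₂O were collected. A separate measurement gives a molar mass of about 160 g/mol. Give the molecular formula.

mol C = 2.621 g CO₂ ÷ 44.009 g/mol = 0.059556 mol
mol H = 2 × 0.7153 g H₂O ÷ 18.015 g/mol = 0.079412 mol
Divide by the smallest (0.059556 mol): C 1.000, H 1.333
Multiplying each by 3 gives whole numbers: C 3.00, H 4.00
Empirical formula: C3H4
Empirical-formula mass = 40.06 g/mol; 160 ÷ 40.06 ≈ 4, so the molecular formula is C12H16.

C12H16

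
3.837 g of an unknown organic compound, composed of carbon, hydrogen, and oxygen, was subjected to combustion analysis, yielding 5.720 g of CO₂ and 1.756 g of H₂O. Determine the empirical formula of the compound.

mol C = 5.720 g CO₂ ÷ 44.009 g/mol = 0.12997 mol
mol H = 2 × 1.756 g H₂O ÷ 18.015 g/mol = 0.19495 mol
mass O = 3.837 − (1.5611 + 0.19651) = 2.0794 g → mol O = 2.0794 ÷ 15.999 = 0.12997 mol
Divide by the smallest (0.12997 mol): C 1.000, H 1.500, O 1.000
Multiplying each by 2 gives whole numbers: C 2.00, H 3.00, O 2.00

C2H3O2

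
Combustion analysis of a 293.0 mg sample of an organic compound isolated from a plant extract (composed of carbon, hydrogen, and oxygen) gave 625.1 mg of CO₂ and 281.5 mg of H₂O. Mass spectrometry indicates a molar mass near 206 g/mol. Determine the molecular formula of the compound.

mol C = 0.6251 g CO₂ ÷ 44.009 g/mol = 0.014204 mol
mol H = 2 × 0.2815 g H₂O ÷ 18.015 g/mol = 0.031252 mol
mass O = 0.2930 − (0.17060 + 0.031502) = 0.090895 g → mol O = 0.090895 ÷ 15.999 = 0.0056813 mol
Divide by the smallest (0.0056813 mol): C 2.500, H 5.501, O 1.000
Multiplying each by 2 gives whole numbers: C 5.00, H 11.00, O 2.00
Empirical formula: C5H11O2
Empirical-formula mass = 103.14 g/mol; 206 ÷ 103.14 ≈ 2, so the molecular formula is C10H22O4.

C10H22O4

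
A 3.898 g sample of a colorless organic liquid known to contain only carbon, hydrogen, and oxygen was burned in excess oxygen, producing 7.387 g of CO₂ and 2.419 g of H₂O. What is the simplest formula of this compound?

mol C = 7.387 g CO₂ ÷ 44.009 g/mol = 0.16785 mol
mol H = 2 × 2.419 g H₂O ÷ 18.015 g/mol = 0.26855 mol
mass O = 3.898 − (2.0161 + 0.27070) = 1.6112 g → mol O = 1.6112 ÷ 15.999 = 0.10071 mol
Divide by the smallest (0.10071 mol): C 1.667, H 2.667, O 1.000
Multiplying each by 3 gives whole numbers: C 5.00, H 8.00, O 3.00

C5H8O3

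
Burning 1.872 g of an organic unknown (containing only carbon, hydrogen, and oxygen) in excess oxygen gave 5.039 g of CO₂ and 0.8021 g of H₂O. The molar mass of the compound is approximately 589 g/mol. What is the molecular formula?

C36H28O8

mol C = 5.039 g CO₂ ÷ 44.009 g/mol = 0.11450 mol
mol H = 2 × 0.8021 g H₂O ÷ 18.015 g/mol = 0.089048 mol
mass O = 1.872 − (1.3753 + 0.089760) = 0.40699 g → mol O = 0.40699 ÷ 15.999 = 0.025438 mol
Divide by the smallest (0.025438 mol): C 4.501, H 3.501, O 1.000
Multiplying each by 2 gives whole numbers: C 9.00, H 7.00, O 2.00
Empirical formula: C9H7O2
Empirical-formula mass = 147.15 g/mol; 589 ÷ 147.15 ≈ 4, so the molecular formula is C36H28O8.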